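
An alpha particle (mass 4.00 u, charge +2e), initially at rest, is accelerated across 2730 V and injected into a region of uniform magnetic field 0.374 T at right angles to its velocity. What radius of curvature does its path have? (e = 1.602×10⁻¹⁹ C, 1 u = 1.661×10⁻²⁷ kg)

r ≈ 0.0285 m

Acceleration: |q|V = ½mv² ⇒ v = √(2|q|V/m) = √(2·3.204×10⁻¹⁹·2730/6.644×10⁻²⁷) ≈ 5.131×10⁵ m/s.
In the field: r = mv/(|q|B) = (6.644×10⁻²⁷)(5.131×10⁵)/((3.204×10⁻¹⁹)(0.374)) ≈ 0.0285 m.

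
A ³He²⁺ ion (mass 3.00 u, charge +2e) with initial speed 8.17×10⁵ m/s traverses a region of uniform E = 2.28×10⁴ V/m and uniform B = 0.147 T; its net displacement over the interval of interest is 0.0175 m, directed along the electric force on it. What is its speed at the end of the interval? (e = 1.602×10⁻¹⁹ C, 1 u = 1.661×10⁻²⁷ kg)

v_f ≈ 8.48×10⁵ m/s

B does no work; ΔKE = |q|E d.
½mv_f² = ½mv₀² + |q|Ed = ½(4.983×10⁻²⁷)(8.17×10⁵)² + (3.204×10⁻¹⁹)(2.28×10⁴)(0.0175) ≈ 1.663×10⁻¹⁵ J + 1.278×10⁻¹⁶ J ≈ 1.791×10⁻¹⁵ J.
v_f = √(2·1.791×10⁻¹⁵/4.983×10⁻²⁷) ≈ 8.48×10⁵ m/s.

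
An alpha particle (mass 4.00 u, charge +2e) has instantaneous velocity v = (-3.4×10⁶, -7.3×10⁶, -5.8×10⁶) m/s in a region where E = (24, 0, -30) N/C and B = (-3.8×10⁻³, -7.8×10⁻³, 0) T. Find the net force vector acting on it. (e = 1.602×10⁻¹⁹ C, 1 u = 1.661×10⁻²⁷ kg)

F ≈ (-1.45×10⁻¹⁴, 7.06×10⁻¹⁵, -4.00×10⁻¹⁶) N

v×B = (-4.52×10⁴, 2.20×10⁴, -1220) N/C.
E + v×B = (-4.52×10⁴, 2.20×10⁴, -1250) N/C.
F = q(E + v×B) = (3.204×10⁻¹⁹ C)·(-4.52×10⁴, 2.20×10⁴, -1250) = (-1.45×10⁻¹⁴, 7.06×10⁻¹⁵, -4.00×10⁻¹⁶) N.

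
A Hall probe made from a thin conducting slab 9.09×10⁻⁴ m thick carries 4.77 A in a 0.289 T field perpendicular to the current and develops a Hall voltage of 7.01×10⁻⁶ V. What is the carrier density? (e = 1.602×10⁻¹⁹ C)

From V_H = IB/(n e t), n = IB/(V_H e t).
n = (4.77)(0.289)/((7.01×10⁻⁶)(1.602×10⁻¹⁹)(9.09×10⁻⁴)) ≈ 1.35×10²⁷ m⁻³.

n ≈ 1.35×10²⁷ m⁻³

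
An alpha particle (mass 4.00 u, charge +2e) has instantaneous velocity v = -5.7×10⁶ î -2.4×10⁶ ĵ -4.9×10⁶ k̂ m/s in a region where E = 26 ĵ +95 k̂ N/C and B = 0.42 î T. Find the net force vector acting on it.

v×B = (0, -2.06×10⁶, 1.01×10⁶) N/C.
E + v×B = (0, -2.06×10⁶, 1.01×10⁶) N/C.
F = q(E + v×B) = (3.204×10⁻¹⁹ C)·(0, -2.06×10⁶, 1.01×10⁶) = (0, -6.59×10⁻¹³, 3.23×10⁻¹³) N.

F ≈ (0, -6.59×10⁻¹³, 3.23×10⁻¹³) N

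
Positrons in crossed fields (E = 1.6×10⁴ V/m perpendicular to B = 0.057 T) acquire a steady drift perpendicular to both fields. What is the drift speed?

In crossed fields the guiding centre drifts at v_d = |E×B|/B² = E/B, independent of charge and mass.
v_d = 1.6×10⁴/0.057 = 2.8×10⁵ m/s.

v_d ≈ 2.8×10⁵ m/s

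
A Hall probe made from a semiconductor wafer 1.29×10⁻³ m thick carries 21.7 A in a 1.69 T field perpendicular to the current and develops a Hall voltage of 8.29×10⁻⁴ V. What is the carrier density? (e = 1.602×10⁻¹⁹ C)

n ≈ 2.14×10²⁶ m⁻³

From V_H = IB/(n e t), n = IB/(V_H e t).
n = (21.7)(1.69)/((8.29×10⁻⁴)(1.602×10⁻¹⁹)(1.29×10⁻³)) ≈ 2.14×10²⁶ m⁻³.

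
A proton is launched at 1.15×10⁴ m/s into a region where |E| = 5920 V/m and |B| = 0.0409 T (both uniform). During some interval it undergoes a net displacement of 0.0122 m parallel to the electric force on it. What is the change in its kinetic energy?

ΔKE ≈ 1.16×10⁻¹⁷ J

The magnetic force is always ⟂ v and does no work; only the electric force changes KE.
ΔKE = F_E · d = |q|E d = (1.602×10⁻¹⁹)(5920)(0.0122) ≈ 1.16×10⁻¹⁷ J.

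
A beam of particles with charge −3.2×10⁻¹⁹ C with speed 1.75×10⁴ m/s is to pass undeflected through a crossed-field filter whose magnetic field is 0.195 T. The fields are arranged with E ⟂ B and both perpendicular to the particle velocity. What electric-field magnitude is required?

For straight-line motion qE = qvB, so E = vB.
E = 1.75×10⁴ × 0.195 = 3410 V/m.

E = 3410 V/m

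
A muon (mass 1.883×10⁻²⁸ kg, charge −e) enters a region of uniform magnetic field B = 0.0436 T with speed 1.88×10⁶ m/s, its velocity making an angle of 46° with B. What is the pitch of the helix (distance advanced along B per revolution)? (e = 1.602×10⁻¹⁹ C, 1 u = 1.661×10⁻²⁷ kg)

v∥ = v cosθ = 1.88×10⁶·cos46° ≈ 1.306×10⁶ m/s.
T = 2πm/(|q|B) = 2π(1.883×10⁻²⁸)/((1.602×10⁻¹⁹)(0.0436)) ≈ 1.694×10⁻⁷ s.
pitch = v∥ T = (1.306×10⁶)(1.694×10⁻⁷) ≈ 0.221 m.

p ≈ 0.221 m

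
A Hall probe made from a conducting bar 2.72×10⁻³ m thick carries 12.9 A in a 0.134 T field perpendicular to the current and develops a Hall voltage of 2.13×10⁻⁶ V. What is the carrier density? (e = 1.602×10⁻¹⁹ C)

From V_H = IB/(n e t), n = IB/(V_H e t).
n = (12.9)(0.134)/((2.13×10⁻⁶)(1.602×10⁻¹⁹)(2.72×10⁻³)) ≈ 1.86×10²⁷ m⁻³.

n ≈ 1.86×10²⁷ m⁻³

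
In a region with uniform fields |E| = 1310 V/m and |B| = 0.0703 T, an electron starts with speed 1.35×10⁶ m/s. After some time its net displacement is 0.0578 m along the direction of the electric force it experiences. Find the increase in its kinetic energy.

The magnetic force is always ⟂ v and does no work; only the electric force changes KE.
ΔKE = F_E · d = |q|E d = (1.602×10⁻¹⁹)(1310)(0.0578) ≈ 1.21×10⁻¹⁷ J.

ΔKE ≈ 1.21×10⁻¹⁷ J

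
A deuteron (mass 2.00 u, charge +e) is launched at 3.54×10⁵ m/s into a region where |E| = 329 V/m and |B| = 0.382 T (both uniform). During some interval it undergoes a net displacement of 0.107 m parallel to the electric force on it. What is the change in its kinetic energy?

ΔKE ≈ 5.64×10⁻¹⁸ J

The magnetic force is always ⟂ v and does no work; only the electric force changes KE.
ΔKE = F_E · d = |q|E d = (1.602×10⁻¹⁹)(329)(0.107) ≈ 5.64×10⁻¹⁸ J.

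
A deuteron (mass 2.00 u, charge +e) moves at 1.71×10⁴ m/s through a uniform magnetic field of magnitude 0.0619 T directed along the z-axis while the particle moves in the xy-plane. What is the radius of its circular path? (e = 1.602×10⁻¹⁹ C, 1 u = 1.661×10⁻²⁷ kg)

The magnetic force provides the centripetal force: |q|vB = mv²/r.
r = mv/(|q|B) = (3.322×10⁻²⁷)(1.71×10⁴)/((1.602×10⁻¹⁹)(0.0619)) ≈ 5.73×10⁻³ m.

r ≈ 5.73×10⁻³ m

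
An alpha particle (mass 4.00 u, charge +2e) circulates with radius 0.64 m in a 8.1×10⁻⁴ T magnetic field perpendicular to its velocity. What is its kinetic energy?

v = |q|Br/m, then KE = ½mv² = (qBr)²/(2m).
v = (3.204×10⁻¹⁹)(8.1×10⁻⁴)(0.64)/6.644×10⁻²⁷ ≈ 2.500×10⁴ m/s.
KE = ½(6.644×10⁻²⁷)(2.500×10⁴)² ≈ 2.1×10⁻¹⁸ J = 13 eV.

KE ≈ 13 eV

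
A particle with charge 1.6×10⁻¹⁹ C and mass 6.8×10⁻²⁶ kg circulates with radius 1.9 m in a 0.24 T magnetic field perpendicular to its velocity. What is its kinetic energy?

v = |q|Br/m, then KE = ½mv² = (qBr)²/(2m).
v = (1.6×10⁻¹⁹)(0.24)(1.9)/6.8×10⁻²⁶ ≈ 1.073×10⁶ m/s.
KE = ½(6.8×10⁻²⁶)(1.073×10⁶)² ≈ 3.9×10⁻¹⁴ J.

KE ≈ 3.9×10⁻¹⁴ J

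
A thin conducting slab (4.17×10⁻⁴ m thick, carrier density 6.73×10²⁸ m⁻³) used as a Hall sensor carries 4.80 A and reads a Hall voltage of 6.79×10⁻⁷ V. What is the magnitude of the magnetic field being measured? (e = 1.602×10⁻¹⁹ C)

From V_H = IB/(n e t), B = V_H n e t / I.
B = (6.79×10⁻⁷)(6.73×10²⁸)(1.602×10⁻¹⁹)(4.17×10⁻⁴)/4.80 ≈ 0.636 T.

B ≈ 0.636 T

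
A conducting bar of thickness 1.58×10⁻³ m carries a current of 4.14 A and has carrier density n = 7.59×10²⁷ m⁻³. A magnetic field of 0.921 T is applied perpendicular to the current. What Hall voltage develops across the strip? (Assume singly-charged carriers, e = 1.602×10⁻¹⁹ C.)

V_H ≈ 1.98×10⁻⁶ V

V_H = IB/(n e t).
V_H = (4.14)(0.921)/((7.59×10²⁷)(1.602×10⁻¹⁹)(1.58×10⁻³)) ≈ 1.98×10⁻⁶ V.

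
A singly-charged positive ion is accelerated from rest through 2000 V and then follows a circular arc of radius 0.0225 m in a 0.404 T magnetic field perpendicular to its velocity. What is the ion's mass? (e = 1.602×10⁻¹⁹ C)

Combine |q|V = ½mv² and r = mv/(|q|B): eliminate v to get m = qB²r²/(2V).
m = (1.602×10⁻¹⁹)(0.404)²(0.0225)²/(2·2000) ≈ 3.31×10⁻²⁷ kg.

m ≈ 3.31×10⁻²⁷ kg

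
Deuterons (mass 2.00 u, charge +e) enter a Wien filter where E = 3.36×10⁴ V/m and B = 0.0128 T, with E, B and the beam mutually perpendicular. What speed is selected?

For undeflected motion the electric and magnetic forces balance: qE = qvB.
v = E/B = 3.36×10⁴/0.0128 = 2.62×10⁶ m/s.
The result is independent of the particle's charge and mass.

v = 2.62×10⁶ m/s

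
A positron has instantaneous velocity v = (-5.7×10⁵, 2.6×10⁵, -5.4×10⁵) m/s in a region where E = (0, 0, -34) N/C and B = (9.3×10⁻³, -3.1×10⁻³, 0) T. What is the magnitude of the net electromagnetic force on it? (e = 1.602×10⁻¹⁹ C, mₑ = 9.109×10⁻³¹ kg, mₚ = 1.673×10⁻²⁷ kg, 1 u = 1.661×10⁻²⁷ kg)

|F| ≈ 8.55×10⁻¹⁶ N

v×B = (-1670, -5020, -651) N/C.
E + v×B = (-1670, -5020, -685) N/C.
F = q(E + v×B) = (1.602×10⁻¹⁹ C)·(-1670, -5020, -685) = (-2.68×10⁻¹⁶, -8.05×10⁻¹⁶, -1.10×10⁻¹⁶) N.
|F| = 8.55×10⁻¹⁶ N.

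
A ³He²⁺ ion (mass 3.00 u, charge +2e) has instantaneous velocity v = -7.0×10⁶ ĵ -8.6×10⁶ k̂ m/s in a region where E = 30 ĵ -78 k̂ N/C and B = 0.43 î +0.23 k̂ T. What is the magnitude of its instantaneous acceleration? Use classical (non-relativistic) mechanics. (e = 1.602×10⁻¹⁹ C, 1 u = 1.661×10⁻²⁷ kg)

v×B = (-1.61×10⁶, -3.70×10⁶, 3.01×10⁶) N/C.
E + v×B = (-1.61×10⁶, -3.70×10⁶, 3.01×10⁶) N/C.
F = q(E + v×B) = (3.204×10⁻¹⁹ C)·(-1.61×10⁶, -3.70×10⁶, 3.01×10⁶) = (-5.16×10⁻¹³, -1.18×10⁻¹², 9.64×10⁻¹³) N.
|a| = |F|/m = 1.612×10⁻¹²/4.983×10⁻²⁷ ≈ 3.24×10¹⁴ m/s².

|a| ≈ 3.24×10¹⁴ m/s²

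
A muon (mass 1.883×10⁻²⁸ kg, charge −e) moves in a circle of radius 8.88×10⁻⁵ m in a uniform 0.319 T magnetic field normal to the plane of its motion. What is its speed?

From |q|vB = mv²/r, v = |q|Br/m.
v = (1.602×10⁻¹⁹)(0.319)(8.88×10⁻⁵)/1.883×10⁻²⁸ ≈ 2.41×10⁴ m/s.

v ≈ 2.41×10⁴ m/s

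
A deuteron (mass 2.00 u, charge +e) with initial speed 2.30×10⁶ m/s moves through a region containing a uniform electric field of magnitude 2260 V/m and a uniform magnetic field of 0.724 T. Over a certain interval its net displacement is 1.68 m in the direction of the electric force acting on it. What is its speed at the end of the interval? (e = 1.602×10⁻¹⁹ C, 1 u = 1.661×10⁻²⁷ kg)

B does no work; ΔKE = |q|E d.
½mv_f² = ½mv₀² + |q|Ed = ½(3.322×10⁻²⁷)(2.30×10⁶)² + (1.602×10⁻¹⁹)(2260)(1.68) ≈ 8.787×10⁻¹⁵ J + 6.082×10⁻¹⁶ J ≈ 9.395×10⁻¹⁵ J.
v_f = √(2·9.395×10⁻¹⁵/3.322×10⁻²⁷) ≈ 2.38×10⁶ m/s.

v_f ≈ 2.38×10⁶ m/s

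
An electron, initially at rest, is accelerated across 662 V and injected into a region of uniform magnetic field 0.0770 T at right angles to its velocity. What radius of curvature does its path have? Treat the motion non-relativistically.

Acceleration: |q|V = ½mv² ⇒ v = √(2|q|V/m) = √(2·1.602×10⁻¹⁹·662/9.109×10⁻³¹) ≈ 1.526×10⁷ m/s.
In the field: r = mv/(|q|B) = (9.109×10⁻³¹)(1.526×10⁷)/((1.602×10⁻¹⁹)(0.0770)) ≈ 1.13×10⁻³ m.

r ≈ 1.13×10⁻³ m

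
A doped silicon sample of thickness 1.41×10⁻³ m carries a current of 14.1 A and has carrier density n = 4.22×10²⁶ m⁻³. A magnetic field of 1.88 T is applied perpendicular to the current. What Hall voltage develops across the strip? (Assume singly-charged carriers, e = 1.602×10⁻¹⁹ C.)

V_H = IB/(n e t).
V_H = (14.1)(1.88)/((4.22×10²⁶)(1.602×10⁻¹⁹)(1.41×10⁻³)) ≈ 2.78×10⁻⁴ V.

V_H ≈ 2.78×10⁻⁴ V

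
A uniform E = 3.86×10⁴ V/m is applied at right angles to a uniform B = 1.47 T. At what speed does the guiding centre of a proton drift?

The E×B drift speed is v_d = E/B.
v_d = 3.86×10⁴/1.47 = 2.63×10⁴ m/s.

v_d ≈ 2.63×10⁴ m/s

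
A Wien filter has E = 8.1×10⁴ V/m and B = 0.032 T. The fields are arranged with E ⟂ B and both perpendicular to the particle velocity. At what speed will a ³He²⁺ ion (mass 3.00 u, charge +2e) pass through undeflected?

Straight-line motion ⇒ electric and magnetic forces cancel, so E = vB.
v = E/B = 8.1×10⁴/0.032 = 2.5×10⁶ m/s.

v = 2.5×10⁶ m/s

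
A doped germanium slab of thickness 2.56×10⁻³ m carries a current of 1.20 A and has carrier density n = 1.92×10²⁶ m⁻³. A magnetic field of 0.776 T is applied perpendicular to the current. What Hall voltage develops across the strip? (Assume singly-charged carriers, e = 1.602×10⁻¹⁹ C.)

V_H = IB/(n e t).
V_H = (1.20)(0.776)/((1.92×10²⁶)(1.602×10⁻¹⁹)(2.56×10⁻³)) ≈ 1.18×10⁻⁵ V.

V_H ≈ 1.18×10⁻⁵ V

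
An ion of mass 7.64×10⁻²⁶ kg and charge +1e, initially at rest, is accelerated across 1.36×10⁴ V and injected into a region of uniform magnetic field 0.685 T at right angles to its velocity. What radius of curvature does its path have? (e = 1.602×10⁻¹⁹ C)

r ≈ 0.166 m

Acceleration: |q|V = ½mv² ⇒ v = √(2|q|V/m) = √(2·1.602×10⁻¹⁹·1.36×10⁴/7.64×10⁻²⁶) ≈ 2.388×10⁵ m/s.
In the field: r = mv/(|q|B) = (7.64×10⁻²⁶)(2.388×10⁵)/((1.602×10⁻¹⁹)(0.685)) ≈ 0.166 m.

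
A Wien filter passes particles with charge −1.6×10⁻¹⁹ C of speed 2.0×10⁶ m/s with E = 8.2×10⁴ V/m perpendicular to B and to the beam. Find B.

B = 0.041 T

Balance of forces in the selector: qE = qvB ⇒ B = E/v.
B = 8.2×10⁴/2.0×10⁶ = 0.041 T.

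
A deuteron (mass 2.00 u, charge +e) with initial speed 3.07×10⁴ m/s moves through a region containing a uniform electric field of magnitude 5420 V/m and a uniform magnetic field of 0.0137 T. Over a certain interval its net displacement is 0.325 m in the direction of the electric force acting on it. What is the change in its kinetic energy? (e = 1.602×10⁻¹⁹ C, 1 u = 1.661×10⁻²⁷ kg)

The magnetic force is always ⟂ v and does no work; only the electric force changes KE.
ΔKE = F_E · d = |q|E d = (1.602×10⁻¹⁹)(5420)(0.325) ≈ 2.82×10⁻¹⁶ J.

ΔKE ≈ 2.82×10⁻¹⁶ J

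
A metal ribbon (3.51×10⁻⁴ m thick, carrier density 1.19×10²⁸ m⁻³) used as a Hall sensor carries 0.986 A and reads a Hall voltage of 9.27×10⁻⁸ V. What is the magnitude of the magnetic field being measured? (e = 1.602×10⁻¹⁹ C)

B ≈ 0.0629 T

From V_H = IB/(n e t), B = V_H n e t / I.
B = (9.27×10⁻⁸)(1.19×10²⁸)(1.602×10⁻¹⁹)(3.51×10⁻⁴)/0.986 ≈ 0.0629 T.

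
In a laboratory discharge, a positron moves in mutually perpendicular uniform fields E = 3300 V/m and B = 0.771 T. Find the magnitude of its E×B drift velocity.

The E×B drift speed is v_d = E/B.
v_d = 3300/0.771 = 4280 m/s.

v_d ≈ 4280 m/s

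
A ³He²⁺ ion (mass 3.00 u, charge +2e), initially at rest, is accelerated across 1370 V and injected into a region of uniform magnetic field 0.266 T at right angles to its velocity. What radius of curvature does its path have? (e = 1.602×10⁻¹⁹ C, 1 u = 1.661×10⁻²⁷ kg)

r ≈ 0.0245 m

Acceleration: |q|V = ½mv² ⇒ v = √(2|q|V/m) = √(2·3.204×10⁻¹⁹·1370/4.983×10⁻²⁷) ≈ 4.197×10⁵ m/s.
In the field: r = mv/(|q|B) = (4.983×10⁻²⁷)(4.197×10⁵)/((3.204×10⁻¹⁹)(0.266)) ≈ 0.0245 m.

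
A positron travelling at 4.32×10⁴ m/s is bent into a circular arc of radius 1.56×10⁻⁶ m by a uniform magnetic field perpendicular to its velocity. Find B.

B ≈ 0.157 T

From |q|vB = mv²/r, B = mv/(|q|r).
B = (9.109×10⁻³¹)(4.32×10⁴)/((1.602×10⁻¹⁹)(1.56×10⁻⁶)) ≈ 0.157 T.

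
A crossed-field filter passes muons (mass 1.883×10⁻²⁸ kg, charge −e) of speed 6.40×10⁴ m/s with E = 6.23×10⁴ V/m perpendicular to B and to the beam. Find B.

Balance of forces in the selector: qE = qvB ⇒ B = E/v.
B = 6.23×10⁴/6.40×10⁴ = 0.973 T.

B = 0.973 T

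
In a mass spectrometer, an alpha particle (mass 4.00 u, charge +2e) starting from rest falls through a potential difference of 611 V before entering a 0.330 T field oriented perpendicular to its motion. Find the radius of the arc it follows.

Acceleration: |q|V = ½mv² ⇒ v = √(2|q|V/m) = √(2·3.204×10⁻¹⁹·611/6.644×10⁻²⁷) ≈ 2.428×10⁵ m/s.
In the field: r = mv/(|q|B) = (6.644×10⁻²⁷)(2.428×10⁵)/((3.204×10⁻¹⁹)(0.330)) ≈ 0.0153 m.

r ≈ 0.0153 m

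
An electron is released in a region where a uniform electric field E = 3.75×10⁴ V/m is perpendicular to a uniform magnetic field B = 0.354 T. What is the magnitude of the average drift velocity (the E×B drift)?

In crossed fields the guiding centre drifts at v_d = |E×B|/B² = E/B, independent of charge and mass.
v_d = 3.75×10⁴/0.354 = 1.06×10⁵ m/s.

v_d ≈ 1.06×10⁵ m/s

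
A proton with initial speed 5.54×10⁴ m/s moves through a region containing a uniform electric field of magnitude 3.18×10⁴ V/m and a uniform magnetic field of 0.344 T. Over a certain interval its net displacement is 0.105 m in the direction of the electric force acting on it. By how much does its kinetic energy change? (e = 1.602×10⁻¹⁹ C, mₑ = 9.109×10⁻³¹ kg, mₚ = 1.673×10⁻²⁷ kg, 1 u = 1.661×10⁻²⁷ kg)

The magnetic force is always ⟂ v and does no work; only the electric force changes KE.
ΔKE = F_E · d = |q|E d = (1.602×10⁻¹⁹)(3.18×10⁴)(0.105) ≈ 5.35×10⁻¹⁶ J.

ΔKE ≈ 5.35×10⁻¹⁶ J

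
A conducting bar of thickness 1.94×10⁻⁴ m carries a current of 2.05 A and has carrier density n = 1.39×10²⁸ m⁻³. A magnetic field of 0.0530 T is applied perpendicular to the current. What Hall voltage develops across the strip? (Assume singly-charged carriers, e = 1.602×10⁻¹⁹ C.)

V_H ≈ 2.52×10⁻⁷ V

V_H = IB/(n e t).
V_H = (2.05)(0.0530)/((1.39×10²⁸)(1.602×10⁻¹⁹)(1.94×10⁻⁴)) ≈ 2.52×10⁻⁷ V.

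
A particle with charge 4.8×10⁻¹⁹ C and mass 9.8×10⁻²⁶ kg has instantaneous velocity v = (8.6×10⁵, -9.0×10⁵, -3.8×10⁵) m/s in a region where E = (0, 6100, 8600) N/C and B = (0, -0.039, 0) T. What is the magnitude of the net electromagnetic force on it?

|F| ≈ 1.42×10⁻¹⁴ N

v×B = (-1.48×10⁴, 0, -3.35×10⁴) N/C.
E + v×B = (-1.48×10⁴, 6100, -2.49×10⁴) N/C.
F = q(E + v×B) = (4.8×10⁻¹⁹ C)·(-1.48×10⁴, 6100, -2.49×10⁴) = (-7.11×10⁻¹⁵, 2.93×10⁻¹⁵, -1.20×10⁻¹⁴) N.
|F| = 1.42×10⁻¹⁴ N.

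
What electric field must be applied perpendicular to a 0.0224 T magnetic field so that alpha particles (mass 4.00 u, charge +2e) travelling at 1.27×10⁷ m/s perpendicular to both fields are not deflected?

For straight-line motion qE = qvB, so E = vB.
E = 1.27×10⁷ × 0.0224 = 2.84×10⁵ V/m.

E = 2.84×10⁵ V/m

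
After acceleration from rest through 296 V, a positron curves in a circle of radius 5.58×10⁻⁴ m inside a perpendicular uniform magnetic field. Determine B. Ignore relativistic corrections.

B ≈ 0.104 T

v = √(2|q|V/m) = √(2·1.602×10⁻¹⁹·296/9.109×10⁻³¹) ≈ 1.020×10⁷ m/s.
B = mv/(|q|r) = (9.109×10⁻³¹)(1.020×10⁷)/((1.602×10⁻¹⁹)(5.58×10⁻⁴)) ≈ 0.104 T.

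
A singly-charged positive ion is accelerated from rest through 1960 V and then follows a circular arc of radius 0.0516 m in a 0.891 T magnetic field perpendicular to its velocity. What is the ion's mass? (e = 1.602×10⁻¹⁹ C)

Combine |q|V = ½mv² and r = mv/(|q|B): eliminate v to get m = qB²r²/(2V).
m = (1.602×10⁻¹⁹)(0.891)²(0.0516)²/(2·1960) ≈ 8.64×10⁻²⁶ kg.

m ≈ 8.64×10⁻²⁶ kg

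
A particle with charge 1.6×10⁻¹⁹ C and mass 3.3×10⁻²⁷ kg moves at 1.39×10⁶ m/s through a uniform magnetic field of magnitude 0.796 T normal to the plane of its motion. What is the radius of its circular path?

r ≈ 0.0360 m

The magnetic force provides the centripetal force: |q|vB = mv²/r.
r = mv/(|q|B) = (3.3×10⁻²⁷)(1.39×10⁶)/((1.6×10⁻¹⁹)(0.796)) ≈ 0.0360 m.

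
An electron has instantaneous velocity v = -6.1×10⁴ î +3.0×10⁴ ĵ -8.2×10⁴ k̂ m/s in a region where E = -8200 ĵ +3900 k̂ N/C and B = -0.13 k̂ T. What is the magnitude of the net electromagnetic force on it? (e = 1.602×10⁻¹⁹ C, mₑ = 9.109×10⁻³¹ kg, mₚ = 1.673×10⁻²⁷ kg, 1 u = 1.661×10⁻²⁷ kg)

v×B = (-3900, -7930, 0) N/C.
E + v×B = (-3900, -1.61×10⁴, 3900) N/C.
F = q(E + v×B) = (−1.602×10⁻¹⁹ C)·(-3900, -1.61×10⁴, 3900) = (6.25×10⁻¹⁶, 2.58×10⁻¹⁵, -6.25×10⁻¹⁶) N.
|F| = 2.73×10⁻¹⁵ N.

|F| ≈ 2.73×10⁻¹⁵ N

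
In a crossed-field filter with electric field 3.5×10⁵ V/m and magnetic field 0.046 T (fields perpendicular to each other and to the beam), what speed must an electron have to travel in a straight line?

For undeflected motion the electric and magnetic forces balance: qE = qvB.
v = E/B = 3.5×10⁵/0.046 = 7.6×10⁶ m/s.
The result is independent of the particle's charge and mass.

v = 7.6×10⁶ m/s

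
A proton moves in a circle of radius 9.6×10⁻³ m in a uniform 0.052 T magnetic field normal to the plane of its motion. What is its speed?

v ≈ 4.8×10⁴ m/s

From |q|vB = mv²/r, v = |q|Br/m.
v = (1.602×10⁻¹⁹)(0.052)(9.6×10⁻³)/1.673×10⁻²⁷ ≈ 4.8×10⁴ m/s.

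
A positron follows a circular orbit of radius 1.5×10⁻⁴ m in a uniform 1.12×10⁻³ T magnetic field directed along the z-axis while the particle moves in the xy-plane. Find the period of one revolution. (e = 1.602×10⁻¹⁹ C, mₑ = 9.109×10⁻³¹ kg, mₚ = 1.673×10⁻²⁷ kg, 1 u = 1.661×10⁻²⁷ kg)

The cyclotron period depends only on m, q, B: T = 2πm/(|q|B).
T = 2π(9.109×10⁻³¹)/((1.602×10⁻¹⁹)(1.12×10⁻³)) ≈ 3.19×10⁻⁸ s.

T ≈ 3.19×10⁻⁸ s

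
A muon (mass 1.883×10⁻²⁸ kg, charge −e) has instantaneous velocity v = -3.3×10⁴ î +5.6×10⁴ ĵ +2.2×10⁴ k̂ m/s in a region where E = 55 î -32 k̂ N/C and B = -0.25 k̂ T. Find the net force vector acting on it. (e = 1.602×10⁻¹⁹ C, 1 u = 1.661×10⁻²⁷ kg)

v×B = (-1.40×10⁴, -8250, 0) N/C.
E + v×B = (-1.39×10⁴, -8250, -32.0) N/C.
F = q(E + v×B) = (−1.602×10⁻¹⁹ C)·(-1.39×10⁴, -8250, -32.0) = (2.23×10⁻¹⁵, 1.32×10⁻¹⁵, 5.13×10⁻¹⁸) N.

F ≈ (2.23×10⁻¹⁵, 1.32×10⁻¹⁵, 5.13×10⁻¹⁸) N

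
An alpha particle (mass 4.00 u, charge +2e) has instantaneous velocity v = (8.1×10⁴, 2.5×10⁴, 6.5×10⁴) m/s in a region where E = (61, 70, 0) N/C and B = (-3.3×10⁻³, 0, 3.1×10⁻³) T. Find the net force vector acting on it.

v×B = (77.5, -466, 82.5) N/C.
E + v×B = (138, -396, 82.5) N/C.
F = q(E + v×B) = (3.204×10⁻¹⁹ C)·(138, -396, 82.5) = (4.44×10⁻¹⁷, -1.27×10⁻¹⁶, 2.64×10⁻¹⁷) N.

F ≈ (4.44×10⁻¹⁷, -1.27×10⁻¹⁶, 2.64×10⁻¹⁷) N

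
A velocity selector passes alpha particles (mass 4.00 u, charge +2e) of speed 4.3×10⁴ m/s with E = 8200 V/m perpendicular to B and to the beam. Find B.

B = 0.19 T

Balance of forces in the selector: qE = qvB ⇒ B = E/v.
B = 8200/4.3×10⁴ = 0.19 T.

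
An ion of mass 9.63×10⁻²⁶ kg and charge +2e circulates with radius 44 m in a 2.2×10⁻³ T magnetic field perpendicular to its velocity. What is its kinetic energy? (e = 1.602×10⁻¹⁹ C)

v = |q|Br/m, then KE = ½mv² = (qBr)²/(2m).
v = (3.204×10⁻¹⁹)(2.2×10⁻³)(44)/9.63×10⁻²⁶ ≈ 3.221×10⁵ m/s.
KE = ½(9.63×10⁻²⁶)(3.221×10⁵)² ≈ 5.0×10⁻¹⁵ J = 3.1×10⁴ eV.

KE ≈ 3.1×10⁴ eV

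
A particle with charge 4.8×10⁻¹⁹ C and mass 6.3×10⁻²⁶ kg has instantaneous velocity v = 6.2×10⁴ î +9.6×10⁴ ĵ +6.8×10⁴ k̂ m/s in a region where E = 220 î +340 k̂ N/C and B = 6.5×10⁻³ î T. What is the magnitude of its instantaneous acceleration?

|a| ≈ 4.34×10⁹ m/s²

v×B = (0, 442, -624) N/C.
E + v×B = (220, 442, -284) N/C.
F = q(E + v×B) = (4.8×10⁻¹⁹ C)·(220, 442, -284) = (1.06×10⁻¹⁶, 2.12×10⁻¹⁶, -1.36×10⁻¹⁶) N.
|a| = |F|/m = 2.734×10⁻¹⁶/6.3×10⁻²⁶ ≈ 4.34×10⁹ m/s².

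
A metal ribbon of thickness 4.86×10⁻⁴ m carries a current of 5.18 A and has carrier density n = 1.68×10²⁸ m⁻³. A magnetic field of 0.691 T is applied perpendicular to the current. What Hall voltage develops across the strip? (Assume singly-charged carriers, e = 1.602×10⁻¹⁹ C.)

V_H = IB/(n e t).
V_H = (5.18)(0.691)/((1.68×10²⁸)(1.602×10⁻¹⁹)(4.86×10⁻⁴)) ≈ 2.74×10⁻⁶ V.

V_H ≈ 2.74×10⁻⁶ V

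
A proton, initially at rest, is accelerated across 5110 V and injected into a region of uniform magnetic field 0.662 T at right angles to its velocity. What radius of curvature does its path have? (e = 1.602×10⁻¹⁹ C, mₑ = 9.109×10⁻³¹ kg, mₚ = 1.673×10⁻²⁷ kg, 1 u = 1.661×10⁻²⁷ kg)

Acceleration: |q|V = ½mv² ⇒ v = √(2|q|V/m) = √(2·1.602×10⁻¹⁹·5110/1.673×10⁻²⁷) ≈ 9.893×10⁵ m/s.
In the field: r = mv/(|q|B) = (1.673×10⁻²⁷)(9.893×10⁵)/((1.602×10⁻¹⁹)(0.662)) ≈ 0.0156 m.

r ≈ 0.0156 m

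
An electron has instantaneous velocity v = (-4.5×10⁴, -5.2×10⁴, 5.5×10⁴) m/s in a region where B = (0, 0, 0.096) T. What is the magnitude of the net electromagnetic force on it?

v×B = (-4990, 4320, 0) N/C.
F = q v×B = (−1.602×10⁻¹⁹ C)·(-4990, 4320, 0) = (8.00×10⁻¹⁶, -6.92×10⁻¹⁶, 0) N.
|F| = 1.06×10⁻¹⁵ N.

|F| ≈ 1.06×10⁻¹⁵ N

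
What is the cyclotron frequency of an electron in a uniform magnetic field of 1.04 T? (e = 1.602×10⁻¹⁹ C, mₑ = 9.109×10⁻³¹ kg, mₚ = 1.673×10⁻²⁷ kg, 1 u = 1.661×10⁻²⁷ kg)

f = |q|B/(2πm).
f = (1.602×10⁻¹⁹)(1.04)/(2π·9.109×10⁻³¹) ≈ 2.91×10¹⁰ Hz.

f ≈ 2.91×10¹⁰ Hz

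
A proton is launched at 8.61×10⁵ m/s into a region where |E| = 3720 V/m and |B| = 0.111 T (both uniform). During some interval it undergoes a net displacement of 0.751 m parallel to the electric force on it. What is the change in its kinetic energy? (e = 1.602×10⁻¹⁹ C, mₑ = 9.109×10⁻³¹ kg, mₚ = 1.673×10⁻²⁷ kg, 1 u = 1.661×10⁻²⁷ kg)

ΔKE ≈ 4.48×10⁻¹⁶ J

The magnetic force is always ⟂ v and does no work; only the electric force changes KE.
ΔKE = F_E · d = |q|E d = (1.602×10⁻¹⁹)(3720)(0.751) ≈ 4.48×10⁻¹⁶ J.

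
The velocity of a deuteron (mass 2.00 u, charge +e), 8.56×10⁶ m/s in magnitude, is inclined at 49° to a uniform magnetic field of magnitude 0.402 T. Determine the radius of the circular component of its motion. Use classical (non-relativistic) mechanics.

r ≈ 0.333 m

v⊥ = v sinθ = 8.56×10⁶·sin49° ≈ 6.460×10⁶ m/s.
r = m v⊥/(|q|B) = (3.322×10⁻²⁷)(6.460×10⁶)/((1.602×10⁻¹⁹)(0.402)) ≈ 0.333 m.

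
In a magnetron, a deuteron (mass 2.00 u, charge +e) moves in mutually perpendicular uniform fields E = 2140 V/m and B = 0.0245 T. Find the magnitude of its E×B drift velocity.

v_d ≈ 8.73×10⁴ m/s

The E×B drift speed is v_d = E/B.
v_d = 2140/0.0245 = 8.73×10⁴ m/s.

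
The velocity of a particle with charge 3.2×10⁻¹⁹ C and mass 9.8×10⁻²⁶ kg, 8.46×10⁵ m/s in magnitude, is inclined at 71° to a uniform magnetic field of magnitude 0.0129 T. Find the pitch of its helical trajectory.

p ≈ 41.1 m

v∥ = v cosθ = 8.46×10⁵·cos71° ≈ 2.754×10⁵ m/s.
T = 2πm/(|q|B) = 2π(9.8×10⁻²⁶)/((3.2×10⁻¹⁹)(0.0129)) ≈ 1.492×10⁻⁴ s.
pitch = v∥ T = (2.754×10⁵)(1.492×10⁻⁴) ≈ 41.1 m.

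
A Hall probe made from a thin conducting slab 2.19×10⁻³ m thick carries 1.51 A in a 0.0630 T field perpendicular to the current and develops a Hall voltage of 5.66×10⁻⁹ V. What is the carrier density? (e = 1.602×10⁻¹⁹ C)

n ≈ 4.79×10²⁸ m⁻³

From V_H = IB/(n e t), n = IB/(V_H e t).
n = (1.51)(0.0630)/((5.66×10⁻⁹)(1.602×10⁻¹⁹)(2.19×10⁻³)) ≈ 4.79×10²⁸ m⁻³.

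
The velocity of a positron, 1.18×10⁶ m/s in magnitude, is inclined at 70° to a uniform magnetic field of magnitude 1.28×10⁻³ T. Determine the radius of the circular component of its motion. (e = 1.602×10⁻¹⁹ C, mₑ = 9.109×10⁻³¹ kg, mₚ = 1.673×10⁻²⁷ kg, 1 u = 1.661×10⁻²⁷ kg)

v⊥ = v sinθ = 1.18×10⁶·sin70° ≈ 1.109×10⁶ m/s.
r = m v⊥/(|q|B) = (9.109×10⁻³¹)(1.109×10⁶)/((1.602×10⁻¹⁹)(1.28×10⁻³)) ≈ 4.93×10⁻³ m.

r ≈ 4.93×10⁻³ m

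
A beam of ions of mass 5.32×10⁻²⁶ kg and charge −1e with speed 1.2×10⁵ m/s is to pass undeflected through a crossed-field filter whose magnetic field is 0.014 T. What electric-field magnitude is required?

E = 1700 V/m

For straight-line motion qE = qvB, so E = vB.
E = 1.2×10⁵ × 0.014 = 1700 V/m.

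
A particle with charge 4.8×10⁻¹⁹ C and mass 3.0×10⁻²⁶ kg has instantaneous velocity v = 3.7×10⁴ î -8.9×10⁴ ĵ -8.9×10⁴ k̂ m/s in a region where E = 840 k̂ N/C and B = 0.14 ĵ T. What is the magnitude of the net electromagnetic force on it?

v×B = (1.25×10⁴, 0, 5180) N/C.
E + v×B = (1.25×10⁴, 0, 6020) N/C.
F = q(E + v×B) = (4.8×10⁻¹⁹ C)·(1.25×10⁴, 0, 6020) = (5.98×10⁻¹⁵, 0, 2.89×10⁻¹⁵) N.
|F| = 6.64×10⁻¹⁵ N.

|F| ≈ 6.64×10⁻¹⁵ N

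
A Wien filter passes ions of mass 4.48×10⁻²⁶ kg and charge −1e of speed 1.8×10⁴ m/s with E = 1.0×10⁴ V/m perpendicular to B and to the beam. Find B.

Balance of forces in the selector: qE = qvB ⇒ B = E/v.
B = 1.0×10⁴/1.8×10⁴ = 0.56 T.

B = 0.56 T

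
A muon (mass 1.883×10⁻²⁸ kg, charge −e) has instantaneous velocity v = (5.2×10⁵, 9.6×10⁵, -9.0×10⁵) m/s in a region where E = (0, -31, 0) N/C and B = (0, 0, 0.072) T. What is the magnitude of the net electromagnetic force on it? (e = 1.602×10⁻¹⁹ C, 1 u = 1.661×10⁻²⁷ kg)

v×B = (6.91×10⁴, -3.74×10⁴, 0) N/C.
E + v×B = (6.91×10⁴, -3.75×10⁴, 0) N/C.
F = q(E + v×B) = (−1.602×10⁻¹⁹ C)·(6.91×10⁴, -3.75×10⁴, 0) = (-1.11×10⁻¹⁴, 6.00×10⁻¹⁵, 0) N.
|F| = 1.26×10⁻¹⁴ N.

|F| ≈ 1.26×10⁻¹⁴ N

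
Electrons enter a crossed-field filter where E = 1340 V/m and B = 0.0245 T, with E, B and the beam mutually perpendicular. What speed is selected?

v = 5.47×10⁴ m/s

For undeflected motion the electric and magnetic forces balance: qE = qvB.
v = E/B = 1340/0.0245 = 5.47×10⁴ m/s.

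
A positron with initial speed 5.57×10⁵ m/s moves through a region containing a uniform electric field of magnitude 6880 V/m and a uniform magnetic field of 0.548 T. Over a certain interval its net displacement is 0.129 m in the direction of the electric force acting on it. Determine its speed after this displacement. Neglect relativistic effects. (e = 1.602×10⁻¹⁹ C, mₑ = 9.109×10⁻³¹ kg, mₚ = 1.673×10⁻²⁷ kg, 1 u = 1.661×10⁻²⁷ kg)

v_f ≈ 1.77×10⁷ m/s

B does no work; ΔKE = |q|E d.
½mv_f² = ½mv₀² + |q|Ed = ½(9.109×10⁻³¹)(5.57×10⁵)² + (1.602×10⁻¹⁹)(6880)(0.129) ≈ 1.413×10⁻¹⁹ J + 1.422×10⁻¹⁶ J ≈ 1.423×10⁻¹⁶ J.
v_f = √(2·1.423×10⁻¹⁶/9.109×10⁻³¹) ≈ 1.77×10⁷ m/s.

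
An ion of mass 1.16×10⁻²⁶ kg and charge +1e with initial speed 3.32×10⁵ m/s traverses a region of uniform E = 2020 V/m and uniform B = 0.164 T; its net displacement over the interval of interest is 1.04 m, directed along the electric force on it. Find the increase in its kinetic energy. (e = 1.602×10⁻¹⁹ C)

ΔKE ≈ 3.37×10⁻¹⁶ J

The magnetic force is always ⟂ v and does no work; only the electric force changes KE.
ΔKE = F_E · d = |q|E d = (1.602×10⁻¹⁹)(2020)(1.04) ≈ 3.37×10⁻¹⁶ J.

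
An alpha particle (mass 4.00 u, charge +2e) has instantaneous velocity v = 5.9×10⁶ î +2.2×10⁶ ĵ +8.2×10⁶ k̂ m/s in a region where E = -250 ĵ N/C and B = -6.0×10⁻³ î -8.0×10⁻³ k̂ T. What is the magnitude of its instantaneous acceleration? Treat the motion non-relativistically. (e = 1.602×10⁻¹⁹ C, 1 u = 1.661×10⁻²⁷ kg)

v×B = (-1.76×10⁴, -2000, 1.32×10⁴) N/C.
E + v×B = (-1.76×10⁴, -2250, 1.32×10⁴) N/C.
F = q(E + v×B) = (3.204×10⁻¹⁹ C)·(-1.76×10⁴, -2250, 1.32×10⁴) = (-5.64×10⁻¹⁵, -7.21×10⁻¹⁶, 4.23×10⁻¹⁵) N.
|a| = |F|/m = 7.086×10⁻¹⁵/6.644×10⁻²⁷ ≈ 1.07×10¹² m/s².

|a| ≈ 1.07×10¹² m/s²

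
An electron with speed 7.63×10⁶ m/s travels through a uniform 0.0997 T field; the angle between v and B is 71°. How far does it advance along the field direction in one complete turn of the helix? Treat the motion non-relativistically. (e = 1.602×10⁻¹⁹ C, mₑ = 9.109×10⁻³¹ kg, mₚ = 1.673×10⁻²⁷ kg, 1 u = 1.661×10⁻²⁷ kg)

v∥ = v cosθ = 7.63×10⁶·cos71° ≈ 2.484×10⁶ m/s.
T = 2πm/(|q|B) = 2π(9.109×10⁻³¹)/((1.602×10⁻¹⁹)(0.0997)) ≈ 3.583×10⁻¹⁰ s.
pitch = v∥ T = (2.484×10⁶)(3.583×10⁻¹⁰) ≈ 8.90×10⁻⁴ m.

p ≈ 8.90×10⁻⁴ m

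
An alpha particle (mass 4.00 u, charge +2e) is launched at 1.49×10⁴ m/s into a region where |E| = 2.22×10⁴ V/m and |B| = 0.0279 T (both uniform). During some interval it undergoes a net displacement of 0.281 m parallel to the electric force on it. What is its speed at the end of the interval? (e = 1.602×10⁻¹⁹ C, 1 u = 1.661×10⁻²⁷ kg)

v_f ≈ 7.76×10⁵ m/s

B does no work; ΔKE = |q|E d.
½mv_f² = ½mv₀² + |q|Ed = ½(6.644×10⁻²⁷)(1.49×10⁴)² + (3.204×10⁻¹⁹)(2.22×10⁴)(0.281) ≈ 7.375×10⁻¹⁹ J + 1.999×10⁻¹⁵ J ≈ 1.999×10⁻¹⁵ J.
v_f = √(2·1.999×10⁻¹⁵/6.644×10⁻²⁷) ≈ 7.76×10⁵ m/s.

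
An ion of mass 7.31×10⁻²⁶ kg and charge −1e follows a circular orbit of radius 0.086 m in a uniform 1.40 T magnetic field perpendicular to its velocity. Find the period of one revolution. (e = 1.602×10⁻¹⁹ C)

T ≈ 2.05×10⁻⁶ s

The cyclotron period depends only on m, q, B: T = 2πm/(|q|B).
T = 2π(7.31×10⁻²⁶)/((1.602×10⁻¹⁹)(1.40)) ≈ 2.05×10⁻⁶ s.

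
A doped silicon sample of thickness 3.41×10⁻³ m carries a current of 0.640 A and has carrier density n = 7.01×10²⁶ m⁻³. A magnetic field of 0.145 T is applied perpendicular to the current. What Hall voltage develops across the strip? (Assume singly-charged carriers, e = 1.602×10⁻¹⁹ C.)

V_H = IB/(n e t).
V_H = (0.640)(0.145)/((7.01×10²⁶)(1.602×10⁻¹⁹)(3.41×10⁻³)) ≈ 2.42×10⁻⁷ V.

V_H ≈ 2.42×10⁻⁷ V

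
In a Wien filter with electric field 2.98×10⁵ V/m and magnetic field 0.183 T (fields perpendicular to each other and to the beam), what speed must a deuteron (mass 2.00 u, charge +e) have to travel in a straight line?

Zero net Lorentz force requires |qE| = |q v×B|, i.e. E = vB.
v = E/B = 2.98×10⁵/0.183 = 1.63×10⁶ m/s.

v = 1.63×10⁶ m/s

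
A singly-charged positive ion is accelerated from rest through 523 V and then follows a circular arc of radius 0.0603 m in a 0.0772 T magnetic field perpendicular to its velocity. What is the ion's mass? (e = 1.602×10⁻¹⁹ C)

Combine |q|V = ½mv² and r = mv/(|q|B): eliminate v to get m = qB²r²/(2V).
m = (1.602×10⁻¹⁹)(0.0772)²(0.0603)²/(2·523) ≈ 3.32×10⁻²⁷ kg.

m ≈ 3.32×10⁻²⁷ kg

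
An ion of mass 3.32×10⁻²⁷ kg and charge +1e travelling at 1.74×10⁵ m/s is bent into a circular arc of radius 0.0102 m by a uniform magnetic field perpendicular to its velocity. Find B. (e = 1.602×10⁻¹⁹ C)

B ≈ 0.354 T

From |q|vB = mv²/r, B = mv/(|q|r).
B = (3.32×10⁻²⁷)(1.74×10⁵)/((1.602×10⁻¹⁹)(0.0102)) ≈ 0.354 T.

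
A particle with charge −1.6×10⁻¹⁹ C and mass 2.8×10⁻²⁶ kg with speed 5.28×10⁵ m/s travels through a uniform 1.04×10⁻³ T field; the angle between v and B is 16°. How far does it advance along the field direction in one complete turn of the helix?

p ≈ 537 m

v∥ = v cosθ = 5.28×10⁵·cos16° ≈ 5.075×10⁵ m/s.
T = 2πm/(|q|B) = 2π(2.8×10⁻²⁶)/((1.6×10⁻¹⁹)(1.04×10⁻³)) ≈ 1.057×10⁻³ s.
pitch = v∥ T = (5.075×10⁵)(1.057×10⁻³) ≈ 537 m.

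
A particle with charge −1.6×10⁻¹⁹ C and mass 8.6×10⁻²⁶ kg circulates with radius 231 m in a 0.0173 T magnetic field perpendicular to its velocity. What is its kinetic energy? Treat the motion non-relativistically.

KE ≈ 2.38×10⁻¹² J

v = |q|Br/m, then KE = ½mv² = (qBr)²/(2m).
v = (1.6×10⁻¹⁹)(0.0173)(231)/8.6×10⁻²⁶ ≈ 7.435×10⁶ m/s.
KE = ½(8.6×10⁻²⁶)(7.435×10⁶)² ≈ 2.38×10⁻¹² J.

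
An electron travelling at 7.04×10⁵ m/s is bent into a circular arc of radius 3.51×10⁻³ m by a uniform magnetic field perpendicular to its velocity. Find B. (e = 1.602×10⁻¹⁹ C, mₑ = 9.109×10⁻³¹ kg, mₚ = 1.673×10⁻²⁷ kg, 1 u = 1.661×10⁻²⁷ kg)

From |q|vB = mv²/r, B = mv/(|q|r).
B = (9.109×10⁻³¹)(7.04×10⁵)/((1.602×10⁻¹⁹)(3.51×10⁻³)) ≈ 1.14×10⁻³ T.

B ≈ 1.14×10⁻³ T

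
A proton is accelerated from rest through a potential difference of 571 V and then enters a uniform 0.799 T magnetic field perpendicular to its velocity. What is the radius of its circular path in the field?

Acceleration: |q|V = ½mv² ⇒ v = √(2|q|V/m) = √(2·1.602×10⁻¹⁹·571/1.673×10⁻²⁷) ≈ 3.307×10⁵ m/s.
In the field: r = mv/(|q|B) = (1.673×10⁻²⁷)(3.307×10⁵)/((1.602×10⁻¹⁹)(0.799)) ≈ 4.32×10⁻³ m.

r ≈ 4.32×10⁻³ m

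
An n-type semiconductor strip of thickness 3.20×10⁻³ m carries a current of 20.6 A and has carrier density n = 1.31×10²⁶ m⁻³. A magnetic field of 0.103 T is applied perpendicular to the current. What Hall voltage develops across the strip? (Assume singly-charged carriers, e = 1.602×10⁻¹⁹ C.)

V_H ≈ 3.16×10⁻⁵ V

V_H = IB/(n e t).
V_H = (20.6)(0.103)/((1.31×10²⁶)(1.602×10⁻¹⁹)(3.20×10⁻³)) ≈ 3.16×10⁻⁵ V.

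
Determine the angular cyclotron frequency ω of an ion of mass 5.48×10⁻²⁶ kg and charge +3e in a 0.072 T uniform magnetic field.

ω ≈ 6.3×10⁵ rad/s

ω = |q|B/m.
ω = (4.806×10⁻¹⁹)(0.072)/5.48×10⁻²⁶ ≈ 6.3×10⁵ rad/s.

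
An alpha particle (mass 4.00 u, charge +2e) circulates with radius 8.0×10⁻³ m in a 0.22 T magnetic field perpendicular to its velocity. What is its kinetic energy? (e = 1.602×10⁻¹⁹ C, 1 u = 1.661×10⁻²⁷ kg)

v = |q|Br/m, then KE = ½mv² = (qBr)²/(2m).
v = (3.204×10⁻¹⁹)(0.22)(8.0×10⁻³)/6.644×10⁻²⁷ ≈ 8.487×10⁴ m/s.
KE = ½(6.644×10⁻²⁷)(8.487×10⁴)² ≈ 2.4×10⁻¹⁷ J = 150 eV.

KE ≈ 150 eV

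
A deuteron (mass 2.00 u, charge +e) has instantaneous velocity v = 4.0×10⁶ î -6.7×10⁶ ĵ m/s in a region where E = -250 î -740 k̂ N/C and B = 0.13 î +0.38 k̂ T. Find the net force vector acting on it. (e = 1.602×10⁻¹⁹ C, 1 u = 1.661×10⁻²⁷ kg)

v×B = (-2.55×10⁶, -1.52×10⁶, 8.71×10⁵) N/C.
E + v×B = (-2.55×10⁶, -1.52×10⁶, 8.70×10⁵) N/C.
F = q(E + v×B) = (1.602×10⁻¹⁹ C)·(-2.55×10⁶, -1.52×10⁶, 8.70×10⁵) = (-4.08×10⁻¹³, -2.44×10⁻¹³, 1.39×10⁻¹³) N.

F ≈ (-4.08×10⁻¹³, -2.44×10⁻¹³, 1.39×10⁻¹³) N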